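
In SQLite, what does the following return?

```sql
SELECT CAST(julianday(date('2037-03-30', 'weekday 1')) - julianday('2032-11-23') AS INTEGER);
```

`weekday 1` advances to the next Monday; 2037-03-30 is already a Monday, so it stays at 2037-03-30.
7 days remain in November 2032 after the 23rd (30 − 23).
Full months from December 2032 through February 2037 contribute their day counts.
Then 30 days into March 2037.
Total: 7 + 31 + 31 + 28 + 31 + 30 + 31 + 30 + 31 + 31 + 30 + 31 + 30 + 31 + 31 + 28 + 31 + 30 + 31 + 30 + 31 + 31 + 30 + 31 + 30 + 31 + 31 + 28 + 31 + 30 + 31 + 30 + 31 + 31 + 30 + 31 + 30 + 31 + 31 + 29 + 31 + 30 + 31 + 30 + 31 + 31 + 30 + 31 + 30 + 31 + 31 + 28 + 30 = 1588.

1588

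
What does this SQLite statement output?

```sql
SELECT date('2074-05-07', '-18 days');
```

Going back 7 days from 2074-05-07 reaches 2074-04-30 (last day of April, 30 days).
Going back 11 days within April lands on 2074-04-19.

2074-04-19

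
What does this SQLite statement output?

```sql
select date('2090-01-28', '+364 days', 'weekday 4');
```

2091-02-01

Applying '+364 days' to 2090-01-28: counting 364 days forward gives 2091-01-27.
`weekday 4` advances to the next Thursday; 2091-01-27 is a Saturday, so it moves forward to 2091-02-01.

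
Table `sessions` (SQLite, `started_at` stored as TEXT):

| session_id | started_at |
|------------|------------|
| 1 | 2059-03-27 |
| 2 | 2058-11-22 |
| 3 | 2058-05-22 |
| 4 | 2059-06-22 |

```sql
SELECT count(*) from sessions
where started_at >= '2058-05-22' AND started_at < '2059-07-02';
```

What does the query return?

Rows in [2058-05-22, 2059-07-02): 2059-03-27, 2058-11-22, 2058-05-22, 2059-06-22 → 4 rows.

4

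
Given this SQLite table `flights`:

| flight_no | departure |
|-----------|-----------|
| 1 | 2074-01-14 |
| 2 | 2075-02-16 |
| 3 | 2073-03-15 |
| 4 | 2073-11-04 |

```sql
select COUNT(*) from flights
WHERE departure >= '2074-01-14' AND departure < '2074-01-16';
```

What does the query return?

Rows in [2074-01-14, 2074-01-16): 2074-01-14 → 1 row.

1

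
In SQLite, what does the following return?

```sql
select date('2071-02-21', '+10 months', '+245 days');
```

Adding +10 months to 2071-02-21 gives 2071-12-21.
Applying '+245 days' to 2071-12-21: counting 245 days forward gives 2072-08-22.

2072-08-22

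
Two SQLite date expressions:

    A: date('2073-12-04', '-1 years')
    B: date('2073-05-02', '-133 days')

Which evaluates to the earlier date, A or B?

A

A = 2072-12-04.
B = 2072-12-20.
A is earlier.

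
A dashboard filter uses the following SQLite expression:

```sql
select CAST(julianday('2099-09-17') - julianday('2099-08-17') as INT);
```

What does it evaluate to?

31

14 days remain in August 2099 after the 17th (31 − 17).
Then 17 days into September 2099.
Total: 14 + 17 = 31.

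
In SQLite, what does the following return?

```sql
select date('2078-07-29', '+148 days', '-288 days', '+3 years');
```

Applying '+148 days' to 2078-07-29: counting 148 days forward gives 2078-12-24.
Applying '-288 days' to 2078-12-24: counting 288 days back gives 2078-03-11.
Adding +3 years to 2078-03-11 gives 2081-03-11.

2081-03-11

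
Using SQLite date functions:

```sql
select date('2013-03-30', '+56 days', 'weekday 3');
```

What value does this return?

2013-05-29

Applying '+56 days' to 2013-03-30: counting 56 days forward gives 2013-05-25.
`weekday 3` advances to the next Wednesday; 2013-05-25 is a Saturday, so it moves forward to 2013-05-29.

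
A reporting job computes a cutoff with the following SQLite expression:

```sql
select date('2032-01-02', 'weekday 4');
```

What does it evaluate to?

2032-01-08

`weekday 4` advances to the next Thursday; 2032-01-02 is a Friday, so it moves forward to 2032-01-08.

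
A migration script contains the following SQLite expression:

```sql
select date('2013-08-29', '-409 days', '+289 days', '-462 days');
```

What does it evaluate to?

2012-01-25

Applying '-409 days' to 2013-08-29: counting 409 days back gives 2012-07-16.
Applying '+289 days' to 2012-07-16: counting 289 days forward gives 2013-05-01.
Applying '-462 days' to 2013-05-01: counting 462 days back gives 2012-01-25.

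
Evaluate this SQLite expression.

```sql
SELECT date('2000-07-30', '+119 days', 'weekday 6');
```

2000-12-02

Applying '+119 days' to 2000-07-30: counting 119 days forward gives 2000-11-26.
`weekday 6` advances to the next Saturday; 2000-11-26 is a Sunday, so it moves forward to 2000-12-02.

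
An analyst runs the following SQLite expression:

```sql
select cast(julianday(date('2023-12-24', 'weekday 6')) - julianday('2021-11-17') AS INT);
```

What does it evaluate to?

`weekday 6` advances to the next Saturday; 2023-12-24 is a Sunday, so it moves forward to 2023-12-30.
13 days remain in November 2021 after the 17th (30 − 17).
Full months from December 2021 through November 2023 contribute their day counts.
Then 30 days into December 2023.
Total: 13 + 31 + 31 + 28 + 31 + 30 + 31 + 30 + 31 + 31 + 30 + 31 + 30 + 31 + 31 + 28 + 31 + 30 + 31 + 30 + 31 + 31 + 30 + 31 + 30 + 30 = 773.

773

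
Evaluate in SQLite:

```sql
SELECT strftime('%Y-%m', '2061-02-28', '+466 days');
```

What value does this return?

2062-06

First apply '+466 days': 2061-02-28 → 2062-06-09.
`%Y-%m` extracts the year-month: 2062-06.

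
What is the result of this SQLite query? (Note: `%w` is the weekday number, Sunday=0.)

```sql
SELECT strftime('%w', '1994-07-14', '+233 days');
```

First apply '+233 days': 1994-07-14 → 1995-03-04.
1995-03-04 is a Saturday; with Sunday=0 that is 6.

6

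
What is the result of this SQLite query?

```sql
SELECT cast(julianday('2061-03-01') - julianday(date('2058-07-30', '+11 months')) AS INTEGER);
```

Adding +11 months to 2058-07-30 gives 2059-06-30.
0 days remain in June 2059 after the 30th (30 − 30).
Full months from July 2059 through February 2061 contribute their day counts.
Then 1 day into March 2061.
Total: 0 + 31 + 31 + 30 + 31 + 30 + 31 + 31 + 29 + 31 + 30 + 31 + 30 + 31 + 31 + 30 + 31 + 30 + 31 + 31 + 28 + 1 = 610.

610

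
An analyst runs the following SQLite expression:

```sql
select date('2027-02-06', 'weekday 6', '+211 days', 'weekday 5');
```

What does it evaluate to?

`weekday 6` advances to the next Saturday; 2027-02-06 is already a Saturday, so it stays at 2027-02-06.
Applying '+211 days' to 2027-02-06: counting 211 days forward gives 2027-09-05.
`weekday 5` advances to the next Friday; 2027-09-05 is a Sunday, so it moves forward to 2027-09-10.

2027-09-10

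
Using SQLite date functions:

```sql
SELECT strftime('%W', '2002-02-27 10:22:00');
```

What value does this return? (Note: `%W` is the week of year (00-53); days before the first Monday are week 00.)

08

2002-02-27 is a Wednesday. SQLite's %W counts Mondays since the year started; the result is 08.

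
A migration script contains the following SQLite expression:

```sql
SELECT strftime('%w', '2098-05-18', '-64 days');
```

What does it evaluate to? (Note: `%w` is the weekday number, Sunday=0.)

First apply '-64 days': 2098-05-18 → 2098-03-15.
2098-03-15 is a Saturday; with Sunday=0 that is 6.

6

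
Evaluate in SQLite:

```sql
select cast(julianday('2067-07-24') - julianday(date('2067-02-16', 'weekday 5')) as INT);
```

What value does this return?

`weekday 5` advances to the next Friday; 2067-02-16 is a Wednesday, so it moves forward to 2067-02-18.
10 days remain in February 2067 after the 18th (28 − 18).
March 2067: 31 days.
April 2067: 30 days.
May 2067: 31 days.
June 2067: 30 days.
Then 24 days into July 2067.
Total: 10 + 31 + 30 + 31 + 30 + 24 = 156.

156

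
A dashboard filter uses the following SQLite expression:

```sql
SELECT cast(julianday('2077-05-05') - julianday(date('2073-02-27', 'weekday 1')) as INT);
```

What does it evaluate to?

1528

`weekday 1` advances to the next Monday; 2073-02-27 is already a Monday, so it stays at 2073-02-27.
1 day remains in February 2073 after the 27th (28 − 27).
Full months from March 2073 through April 2077 contribute their day counts.
Then 5 days into May 2077.
Total: 1 + 31 + 30 + 31 + 30 + 31 + 31 + 30 + 31 + 30 + 31 + 31 + 28 + 31 + 30 + 31 + 30 + 31 + 31 + 30 + 31 + 30 + 31 + 31 + 28 + 31 + 30 + 31 + 30 + 31 + 31 + 30 + 31 + 30 + 31 + 31 + 29 + 31 + 30 + 31 + 30 + 31 + 31 + 30 + 31 + 30 + 31 + 31 + 28 + 31 + 30 + 5 = 1528.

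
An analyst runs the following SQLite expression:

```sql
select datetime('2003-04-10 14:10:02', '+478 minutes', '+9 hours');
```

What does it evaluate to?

478 minutes = 7h 58m; +478 minutes from 2003-04-10 14:10:02 is 2003-04-10 22:08:02.
+9 hours from 2003-04-10 22:08:02 is 2003-04-11 07:08:02 (crosses midnight).

2003-04-11 07:08:02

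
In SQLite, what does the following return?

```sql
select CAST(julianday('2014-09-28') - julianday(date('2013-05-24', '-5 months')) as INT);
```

643

Adding -5 months to 2013-05-24 gives 2012-12-24.
7 days remain in December 2012 after the 24th (31 − 24).
Full months from January 2013 through August 2014 contribute their day counts.
Then 28 days into September 2014.
Total: 7 + 31 + 28 + 31 + 30 + 31 + 30 + 31 + 31 + 30 + 31 + 30 + 31 + 31 + 28 + 31 + 30 + 31 + 30 + 31 + 31 + 28 = 643.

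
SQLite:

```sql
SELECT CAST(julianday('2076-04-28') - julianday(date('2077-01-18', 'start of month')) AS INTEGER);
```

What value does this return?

`start of month` rewinds 2077-01-18 to 2077-01-01.
2 days remain in April 2076 after the 28th (30 − 28).
Full months from May 2076 through December 2076 contribute their day counts.
Then 1 day into January 2077.
Total: 2 + 31 + 30 + 31 + 31 + 30 + 31 + 30 + 31 + 1 = 248.
The subtraction is earlier − later, so the result is −248 → -248.

-248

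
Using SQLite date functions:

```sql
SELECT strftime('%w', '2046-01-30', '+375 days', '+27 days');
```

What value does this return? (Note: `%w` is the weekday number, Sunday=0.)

First apply '+375 days', '+27 days': 2046-01-30 → 2047-03-08.
2047-03-08 is a Friday; with Sunday=0 that is 5.

5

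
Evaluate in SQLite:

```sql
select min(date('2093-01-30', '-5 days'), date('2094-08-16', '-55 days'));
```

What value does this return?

date('2093-01-30', '-5 days') → 2093-01-25.
date('2094-08-16', '-55 days') → 2094-06-22.
Earlier of the two is 2093-01-25.

2093-01-25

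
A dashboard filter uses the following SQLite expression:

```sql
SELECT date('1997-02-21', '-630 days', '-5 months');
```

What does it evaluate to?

1995-01-02

Applying '-630 days' to 1997-02-21: counting 630 days back gives 1995-06-02.
Adding -5 months to 1995-06-02 gives 1995-01-02.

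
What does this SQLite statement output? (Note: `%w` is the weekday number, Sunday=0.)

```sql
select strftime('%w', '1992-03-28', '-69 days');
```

First apply '-69 days': 1992-03-28 → 1992-01-19.
1992-01-19 is a Sunday; with Sunday=0 that is 0.

0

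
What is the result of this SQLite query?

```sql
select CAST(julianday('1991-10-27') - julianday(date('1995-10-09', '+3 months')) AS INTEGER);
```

Adding +3 months to 1995-10-09 gives 1996-01-09.
4 days remain in October 1991 after the 27th (31 − 27).
Full months from November 1991 through December 1995 contribute their day counts.
Then 9 days into January 1996.
Total: 4 + 30 + 31 + 31 + 29 + 31 + 30 + 31 + 30 + 31 + 31 + 30 + 31 + 30 + 31 + 31 + 28 + 31 + 30 + 31 + 30 + 31 + 31 + 30 + 31 + 30 + 31 + 31 + 28 + 31 + 30 + 31 + 30 + 31 + 31 + 30 + 31 + 30 + 31 + 31 + 28 + 31 + 30 + 31 + 30 + 31 + 31 + 30 + 31 + 30 + 31 + 9 = 1535.
The subtraction is earlier − later, so the result is −1535 → -1535.

-1535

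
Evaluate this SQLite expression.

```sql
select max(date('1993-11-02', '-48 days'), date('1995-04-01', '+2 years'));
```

1997-04-01

date('1993-11-02', '-48 days') → 1993-09-15.
date('1995-04-01', '+2 years') → 1997-04-01.
Later of the two is 1997-04-01.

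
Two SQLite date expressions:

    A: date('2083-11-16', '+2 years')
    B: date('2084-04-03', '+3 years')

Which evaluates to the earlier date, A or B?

A = 2085-11-16.
B = 2087-04-03.
A is earlier.

A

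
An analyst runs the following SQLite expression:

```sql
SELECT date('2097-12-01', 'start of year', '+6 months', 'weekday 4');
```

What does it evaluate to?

`start of year` rewinds 2097-12-01 to 2097-01-01.
Adding +6 months to 2097-01-01 gives 2097-07-01.
`weekday 4` advances to the next Thursday; 2097-07-01 is a Monday, so it moves forward to 2097-07-04.

2097-07-04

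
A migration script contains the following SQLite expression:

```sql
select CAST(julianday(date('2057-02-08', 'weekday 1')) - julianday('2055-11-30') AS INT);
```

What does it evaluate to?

`weekday 1` advances to the next Monday; 2057-02-08 is a Thursday, so it moves forward to 2057-02-12.
0 days remain in November 2055 after the 30th (30 − 30).
Full months from December 2055 through January 2057 contribute their day counts.
Then 12 days into February 2057.
Total: 0 + 31 + 31 + 29 + 31 + 30 + 31 + 30 + 31 + 31 + 30 + 31 + 30 + 31 + 31 + 12 = 440.

440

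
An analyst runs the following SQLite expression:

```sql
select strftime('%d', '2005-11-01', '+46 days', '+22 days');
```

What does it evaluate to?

08

First apply '+46 days', '+22 days': 2005-11-01 → 2006-01-08.
`%d` extracts the 2-digit day of month: 08.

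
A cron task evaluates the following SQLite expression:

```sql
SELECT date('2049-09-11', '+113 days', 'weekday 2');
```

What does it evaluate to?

2050-01-04

Applying '+113 days' to 2049-09-11: counting 113 days forward gives 2050-01-02.
`weekday 2` advances to the next Tuesday; 2050-01-02 is a Sunday, so it moves forward to 2050-01-04.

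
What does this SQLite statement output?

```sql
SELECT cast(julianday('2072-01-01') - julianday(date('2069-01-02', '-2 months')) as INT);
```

Adding -2 months to 2069-01-02 gives 2068-11-02.
28 days remain in November 2068 after the 2nd (30 − 2).
Full months from December 2068 through December 2071 contribute their day counts.
Then 1 day into January 2072.
Total: 28 + 31 + 31 + 28 + 31 + 30 + 31 + 30 + 31 + 31 + 30 + 31 + 30 + 31 + 31 + 28 + 31 + 30 + 31 + 30 + 31 + 31 + 30 + 31 + 30 + 31 + 31 + 28 + 31 + 30 + 31 + 30 + 31 + 31 + 30 + 31 + 30 + 31 + 1 = 1155.

1155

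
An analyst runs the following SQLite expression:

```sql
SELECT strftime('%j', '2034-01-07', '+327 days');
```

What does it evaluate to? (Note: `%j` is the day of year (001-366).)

334

First apply '+327 days': 2034-01-07 → 2034-11-30.
Day-of-year for 2034-11-30: days since 2034-01-01 inclusive = 334, zero-padded to 334.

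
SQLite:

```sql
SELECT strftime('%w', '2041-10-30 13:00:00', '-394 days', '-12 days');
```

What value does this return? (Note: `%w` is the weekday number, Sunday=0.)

First apply '-394 days', '-12 days': 2041-10-30 13:00:00 → 2040-09-19 13:00:00.
2040-09-19 is a Wednesday; with Sunday=0 that is 3.

3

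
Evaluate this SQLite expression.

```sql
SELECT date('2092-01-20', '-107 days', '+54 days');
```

Applying '-107 days' to 2092-01-20: counting 107 days back gives 2091-10-05.
Applying '+54 days' to 2091-10-05: counting 54 days forward gives 2091-11-28.

2091-11-28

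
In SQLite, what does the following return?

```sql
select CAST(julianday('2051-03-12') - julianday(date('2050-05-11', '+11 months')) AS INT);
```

Adding +11 months to 2050-05-11 gives 2051-04-11.
19 days remain in March 2051 after the 12th (31 − 12).
Then 11 days into April 2051.
Total: 19 + 11 = 30.
The subtraction is earlier − later, so the result is −30 → -30.

-30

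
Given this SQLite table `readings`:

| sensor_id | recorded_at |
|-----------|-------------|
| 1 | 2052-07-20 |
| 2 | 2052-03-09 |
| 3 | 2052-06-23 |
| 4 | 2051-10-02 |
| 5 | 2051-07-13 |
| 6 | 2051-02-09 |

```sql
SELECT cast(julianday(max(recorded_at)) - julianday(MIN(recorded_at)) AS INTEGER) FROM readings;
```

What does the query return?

527

MIN = 2051-02-09, MAX = 2052-07-20.
19 days remain in February 2051 after the 9th (28 − 9).
Full months from March 2051 through June 2052 contribute their day counts.
Then 20 days into July 2052.
Total: 19 + 31 + 30 + 31 + 30 + 31 + 31 + 30 + 31 + 30 + 31 + 31 + 29 + 31 + 30 + 31 + 30 + 20 = 527.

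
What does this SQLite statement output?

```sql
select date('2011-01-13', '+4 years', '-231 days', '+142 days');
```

Adding +4 years to 2011-01-13 gives 2015-01-13.
Applying '-231 days' to 2015-01-13: counting 231 days back gives 2014-05-27.
Applying '+142 days' to 2014-05-27: counting 142 days forward gives 2014-10-16.

2014-10-16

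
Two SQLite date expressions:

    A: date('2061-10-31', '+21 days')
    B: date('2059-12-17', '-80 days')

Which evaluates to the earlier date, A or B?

B

A = 2061-11-21.
B = 2059-09-28.
B is earlier.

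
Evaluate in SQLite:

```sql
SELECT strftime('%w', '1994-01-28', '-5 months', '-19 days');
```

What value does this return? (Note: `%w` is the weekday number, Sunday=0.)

1

First apply '-5 months', '-19 days': 1994-01-28 → 1993-08-09.
1993-08-09 is a Monday; with Sunday=0 that is 1.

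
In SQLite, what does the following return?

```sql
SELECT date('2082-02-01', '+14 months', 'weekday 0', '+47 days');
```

2083-05-21

Adding +14 months to 2082-02-01 gives 2083-04-01.
`weekday 0` advances to the next Sunday; 2083-04-01 is a Thursday, so it moves forward to 2083-04-04.
Applying '+47 days' to 2083-04-04: counting 47 days forward gives 2083-05-21.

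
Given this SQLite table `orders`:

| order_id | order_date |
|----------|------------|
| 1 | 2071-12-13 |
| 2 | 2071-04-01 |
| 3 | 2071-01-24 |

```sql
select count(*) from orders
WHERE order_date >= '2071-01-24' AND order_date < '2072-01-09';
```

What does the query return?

Rows in [2071-01-24, 2072-01-09): 2071-12-13, 2071-04-01, 2071-01-24 → 3 rows.

3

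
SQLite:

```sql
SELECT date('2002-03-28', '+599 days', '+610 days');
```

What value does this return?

2005-07-19

Applying '+599 days' to 2002-03-28: counting 599 days forward gives 2003-11-17.
Applying '+610 days' to 2003-11-17: counting 610 days forward gives 2005-07-19.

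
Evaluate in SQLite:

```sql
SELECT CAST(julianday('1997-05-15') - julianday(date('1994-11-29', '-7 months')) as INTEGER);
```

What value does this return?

1112

Adding -7 months to 1994-11-29 gives 1994-04-29.
1 day remains in April 1994 after the 29th (30 − 29).
Full months from May 1994 through April 1997 contribute their day counts.
Then 15 days into May 1997.
Total: 1 + 31 + 30 + 31 + 31 + 30 + 31 + 30 + 31 + 31 + 28 + 31 + 30 + 31 + 30 + 31 + 31 + 30 + 31 + 30 + 31 + 31 + 29 + 31 + 30 + 31 + 30 + 31 + 31 + 30 + 31 + 30 + 31 + 31 + 28 + 31 + 30 + 15 = 1112.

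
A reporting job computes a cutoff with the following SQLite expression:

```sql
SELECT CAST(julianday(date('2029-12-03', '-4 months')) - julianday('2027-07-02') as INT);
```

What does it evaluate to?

763

Adding -4 months to 2029-12-03 gives 2029-08-03.
29 days remain in July 2027 after the 2nd (31 − 2).
Full months from August 2027 through July 2029 contribute their day counts.
Then 3 days into August 2029.
Total: 29 + 31 + 30 + 31 + 30 + 31 + 31 + 29 + 31 + 30 + 31 + 30 + 31 + 31 + 30 + 31 + 30 + 31 + 31 + 28 + 31 + 30 + 31 + 30 + 31 + 3 = 763.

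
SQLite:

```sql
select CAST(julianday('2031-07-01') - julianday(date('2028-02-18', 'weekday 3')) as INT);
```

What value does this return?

`weekday 3` advances to the next Wednesday; 2028-02-18 is a Friday, so it moves forward to 2028-02-23.
6 days remain in February 2028 after the 23rd (29 − 23).
Full months from March 2028 through June 2031 contribute their day counts.
Then 1 day into July 2031.
Total: 6 + 31 + 30 + 31 + 30 + 31 + 31 + 30 + 31 + 30 + 31 + 31 + 28 + 31 + 30 + 31 + 30 + 31 + 31 + 30 + 31 + 30 + 31 + 31 + 28 + 31 + 30 + 31 + 30 + 31 + 31 + 30 + 31 + 30 + 31 + 31 + 28 + 31 + 30 + 31 + 30 + 1 = 1224.

1224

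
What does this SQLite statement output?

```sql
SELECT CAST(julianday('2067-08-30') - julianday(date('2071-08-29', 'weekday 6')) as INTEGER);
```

-1460

`weekday 6` advances to the next Saturday; 2071-08-29 is already a Saturday, so it stays at 2071-08-29.
1 day remains in August 2067 after the 30th (31 − 30).
Full months from September 2067 through July 2071 contribute their day counts.
Then 29 days into August 2071.
Total: 1 + 30 + 31 + 30 + 31 + 31 + 29 + 31 + 30 + 31 + 30 + 31 + 31 + 30 + 31 + 30 + 31 + 31 + 28 + 31 + 30 + 31 + 30 + 31 + 31 + 30 + 31 + 30 + 31 + 31 + 28 + 31 + 30 + 31 + 30 + 31 + 31 + 30 + 31 + 30 + 31 + 31 + 28 + 31 + 30 + 31 + 30 + 31 + 29 = 1460.
The subtraction is earlier − later, so the result is −1460 → -1460.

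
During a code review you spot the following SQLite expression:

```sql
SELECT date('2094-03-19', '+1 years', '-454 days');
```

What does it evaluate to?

2093-12-20

Adding +1 year to 2094-03-19 gives 2095-03-19.
Applying '-454 days' to 2095-03-19: counting 454 days back gives 2093-12-20.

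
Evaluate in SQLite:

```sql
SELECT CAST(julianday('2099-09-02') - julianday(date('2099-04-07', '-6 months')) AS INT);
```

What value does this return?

330

Adding -6 months to 2099-04-07 gives 2098-10-07.
24 days remain in October 2098 after the 7th (31 − 7).
Full months from November 2098 through August 2099 contribute their day counts.
Then 2 days into September 2099.
Total: 24 + 30 + 31 + 31 + 28 + 31 + 30 + 31 + 30 + 31 + 31 + 2 = 330.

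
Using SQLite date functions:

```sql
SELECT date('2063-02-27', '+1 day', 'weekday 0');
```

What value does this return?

2063-03-04

Advancing 1 more day within February lands on 2063-02-28.
`weekday 0` advances to the next Sunday; 2063-02-28 is a Wednesday, so it moves forward to 2063-03-04.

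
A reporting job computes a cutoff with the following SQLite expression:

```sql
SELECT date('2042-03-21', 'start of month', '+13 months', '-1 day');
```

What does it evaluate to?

2043-03-31

`start of month` rewinds 2042-03-21 to 2042-03-01.
Adding +13 months to 2042-03-01 gives 2043-04-01.
Going back 1 day from 2043-04-01 reaches 2043-03-31 (last day of March, 31 days).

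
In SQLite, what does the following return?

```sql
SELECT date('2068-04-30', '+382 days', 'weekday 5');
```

Applying '+382 days' to 2068-04-30: counting 382 days forward gives 2069-05-17.
`weekday 5` advances to the next Friday; 2069-05-17 is already a Friday, so it stays at 2069-05-17.

2069-05-17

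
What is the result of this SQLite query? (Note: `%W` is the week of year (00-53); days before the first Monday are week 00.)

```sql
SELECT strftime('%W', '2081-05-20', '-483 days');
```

First apply '-483 days': 2081-05-20 → 2080-01-23.
2080-01-23 is a Tuesday. SQLite's %W counts Mondays since the year started; the result is 04.

04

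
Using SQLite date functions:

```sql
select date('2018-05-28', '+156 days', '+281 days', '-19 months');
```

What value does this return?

2018-01-08

Applying '+156 days' to 2018-05-28: counting 156 days forward gives 2018-10-31.
Applying '+281 days' to 2018-10-31: counting 281 days forward gives 2019-08-08.
Adding -19 months to 2019-08-08 gives 2018-01-08.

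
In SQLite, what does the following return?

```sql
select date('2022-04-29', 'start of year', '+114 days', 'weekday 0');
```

2022-05-01

`start of year` rewinds 2022-04-29 to 2022-01-01.
Applying '+114 days' to 2022-01-01: counting 114 days forward gives 2022-04-25.
`weekday 0` advances to the next Sunday; 2022-04-25 is a Monday, so it moves forward to 2022-05-01.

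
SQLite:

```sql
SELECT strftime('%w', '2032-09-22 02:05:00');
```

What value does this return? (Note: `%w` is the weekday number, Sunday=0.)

3

2032-09-22 is a Wednesday; with Sunday=0 that is 3.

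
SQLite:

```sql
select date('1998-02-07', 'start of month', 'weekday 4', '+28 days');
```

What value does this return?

`start of month` rewinds 1998-02-07 to 1998-02-01.
`weekday 4` advances to the next Thursday; 1998-02-01 is a Sunday, so it moves forward to 1998-02-05.
February 1998 has 28 days; 23 remain after the 5th, so 24 days reach 1998-03-01.
Advancing 4 more days within March lands on 1998-03-05.

1998-03-05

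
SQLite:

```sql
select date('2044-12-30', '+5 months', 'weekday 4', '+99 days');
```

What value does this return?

Adding +5 months to 2044-12-30 gives 2045-05-30.
`weekday 4` advances to the next Thursday; 2045-05-30 is a Tuesday, so it moves forward to 2045-06-01.
Applying '+99 days' to 2045-06-01: counting 99 days forward gives 2045-09-08.

2045-09-08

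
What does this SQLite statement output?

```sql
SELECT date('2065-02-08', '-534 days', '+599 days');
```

2065-04-14

Applying '-534 days' to 2065-02-08: counting 534 days back gives 2063-08-24.
Applying '+599 days' to 2063-08-24: counting 599 days forward gives 2065-04-14.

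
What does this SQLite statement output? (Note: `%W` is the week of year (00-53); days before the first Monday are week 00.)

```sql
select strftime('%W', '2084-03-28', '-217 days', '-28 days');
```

First apply '-217 days', '-28 days': 2084-03-28 → 2083-07-27.
2083-07-27 is a Tuesday. SQLite's %W counts Mondays since the year started; the result is 30.

30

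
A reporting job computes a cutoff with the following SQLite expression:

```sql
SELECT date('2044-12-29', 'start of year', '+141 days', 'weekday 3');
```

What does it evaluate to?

2044-05-25

`start of year` rewinds 2044-12-29 to 2044-01-01.
Applying '+141 days' to 2044-01-01: counting 141 days forward gives 2044-05-21.
`weekday 3` advances to the next Wednesday; 2044-05-21 is a Saturday, so it moves forward to 2044-05-25.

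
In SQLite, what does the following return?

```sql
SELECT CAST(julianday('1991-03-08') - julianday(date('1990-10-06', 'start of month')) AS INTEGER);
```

`start of month` rewinds 1990-10-06 to 1990-10-01.
30 days remain in October 1990 after the 1st (31 − 1).
November 1990: 30 days.
December 1990: 31 days.
January 1991: 31 days.
February 1991: 28 days.
Then 8 days into March 1991.
Total: 30 + 30 + 31 + 31 + 28 + 8 = 158.

158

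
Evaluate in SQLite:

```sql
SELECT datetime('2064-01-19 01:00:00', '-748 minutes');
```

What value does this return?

748 minutes = 12h 28m; -748 minutes from 2064-01-19 01:00:00 is 2064-01-18 12:32:00 (crosses midnight).

2064-01-18 12:32:00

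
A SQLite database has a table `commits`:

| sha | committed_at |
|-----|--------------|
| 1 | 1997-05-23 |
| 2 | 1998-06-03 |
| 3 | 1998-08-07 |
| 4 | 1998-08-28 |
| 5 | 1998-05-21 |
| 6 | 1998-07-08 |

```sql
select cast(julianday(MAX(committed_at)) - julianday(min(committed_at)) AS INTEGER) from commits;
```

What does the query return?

462

MIN = 1997-05-23, MAX = 1998-08-28.
8 days remain in May 1997 after the 23rd (31 − 23).
Full months from June 1997 through July 1998 contribute their day counts.
Then 28 days into August 1998.
Total: 8 + 30 + 31 + 31 + 30 + 31 + 30 + 31 + 31 + 28 + 31 + 30 + 31 + 30 + 31 + 28 = 462.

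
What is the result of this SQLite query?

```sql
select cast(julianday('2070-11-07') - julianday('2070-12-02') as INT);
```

23 days remain in November 2070 after the 7th (30 − 7).
Then 2 days into December 2070.
Total: 23 + 2 = 25.
The subtraction is earlier − later, so the result is −25 → -25.

-25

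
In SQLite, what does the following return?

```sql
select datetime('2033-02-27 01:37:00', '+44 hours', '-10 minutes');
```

2033-02-28 21:27:00

+44 hours from 2033-02-27 01:37:00 is 2033-02-28 21:37:00 (crosses midnight).
-10 minutes from 2033-02-28 21:37:00 is 2033-02-28 21:27:00.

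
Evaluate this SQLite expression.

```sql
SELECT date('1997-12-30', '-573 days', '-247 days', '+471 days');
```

Applying '-573 days' to 1997-12-30: counting 573 days back gives 1996-06-05.
Applying '-247 days' to 1996-06-05: counting 247 days back gives 1995-10-02.
Applying '+471 days' to 1995-10-02: counting 471 days forward gives 1997-01-15.

1997-01-15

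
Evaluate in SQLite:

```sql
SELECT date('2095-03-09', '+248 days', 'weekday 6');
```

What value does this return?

Applying '+248 days' to 2095-03-09: counting 248 days forward gives 2095-11-12.
`weekday 6` advances to the next Saturday; 2095-11-12 is already a Saturday, so it stays at 2095-11-12.

2095-11-12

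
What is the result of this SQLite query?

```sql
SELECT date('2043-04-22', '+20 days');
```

2043-05-12

April 2043 has 30 days; 8 remain after the 22nd, so 9 days reach 2043-05-01.
Advancing 11 more days within May lands on 2043-05-12.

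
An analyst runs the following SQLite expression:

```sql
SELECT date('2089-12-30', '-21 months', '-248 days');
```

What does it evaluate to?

Adding -21 months to 2089-12-30 gives 2088-03-30.
Applying '-248 days' to 2088-03-30: counting 248 days back gives 2087-07-26.

2087-07-26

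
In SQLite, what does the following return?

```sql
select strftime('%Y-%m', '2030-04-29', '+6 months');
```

2030-10

First apply '+6 months': 2030-04-29 → 2030-10-29.
`%Y-%m` extracts the year-month: 2030-10.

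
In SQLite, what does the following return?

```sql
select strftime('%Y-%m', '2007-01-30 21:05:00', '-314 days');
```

First apply '-314 days': 2007-01-30 21:05:00 → 2006-03-22 21:05:00.
`%Y-%m` extracts the year-month: 2006-03.

2006-03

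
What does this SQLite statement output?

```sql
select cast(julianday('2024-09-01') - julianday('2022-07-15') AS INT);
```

779

16 days remain in July 2022 after the 15th (31 − 15).
Full months from August 2022 through August 2024 contribute their day counts.
Then 1 day into September 2024.
Total: 16 + 31 + 30 + 31 + 30 + 31 + 31 + 28 + 31 + 30 + 31 + 30 + 31 + 31 + 30 + 31 + 30 + 31 + 31 + 29 + 31 + 30 + 31 + 30 + 31 + 31 + 1 = 779.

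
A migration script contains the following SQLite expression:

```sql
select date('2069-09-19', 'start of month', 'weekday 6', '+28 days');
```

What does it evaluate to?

2069-10-05

`start of month` rewinds 2069-09-19 to 2069-09-01.
`weekday 6` advances to the next Saturday; 2069-09-01 is a Sunday, so it moves forward to 2069-09-07.
September 2069 has 30 days; 23 remain after the 7th, so 24 days reach 2069-10-01.
Advancing 4 more days within October lands on 2069-10-05.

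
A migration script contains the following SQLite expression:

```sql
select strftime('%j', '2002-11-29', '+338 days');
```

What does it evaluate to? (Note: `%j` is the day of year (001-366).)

306

First apply '+338 days': 2002-11-29 → 2003-11-02.
Day-of-year for 2003-11-02: days since 2003-01-01 inclusive = 306, zero-padded to 306.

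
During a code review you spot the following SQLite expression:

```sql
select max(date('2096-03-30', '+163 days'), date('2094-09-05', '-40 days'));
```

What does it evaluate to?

2096-09-09

date('2096-03-30', '+163 days') → 2096-09-09.
date('2094-09-05', '-40 days') → 2094-07-27.
Later of the two is 2096-09-09.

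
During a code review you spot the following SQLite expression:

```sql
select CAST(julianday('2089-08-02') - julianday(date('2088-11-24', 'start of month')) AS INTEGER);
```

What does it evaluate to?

`start of month` rewinds 2088-11-24 to 2088-11-01.
29 days remain in November 2088 after the 1st (30 − 1).
Full months from December 2088 through July 2089 contribute their day counts.
Then 2 days into August 2089.
Total: 29 + 31 + 31 + 28 + 31 + 30 + 31 + 30 + 31 + 2 = 274.

274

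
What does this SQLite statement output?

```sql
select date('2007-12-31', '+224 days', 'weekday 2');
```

2008-08-12

Applying '+224 days' to 2007-12-31: counting 224 days forward gives 2008-08-11.
`weekday 2` advances to the next Tuesday; 2008-08-11 is a Monday, so it moves forward to 2008-08-12.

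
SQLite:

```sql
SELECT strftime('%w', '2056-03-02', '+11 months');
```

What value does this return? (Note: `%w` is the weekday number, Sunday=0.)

First apply '+11 months': 2056-03-02 → 2057-02-02.
2057-02-02 is a Friday; with Sunday=0 that is 5.

5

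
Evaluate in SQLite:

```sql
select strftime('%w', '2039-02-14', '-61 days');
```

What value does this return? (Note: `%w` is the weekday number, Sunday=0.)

First apply '-61 days': 2039-02-14 → 2038-12-15.
2038-12-15 is a Wednesday; with Sunday=0 that is 3.

3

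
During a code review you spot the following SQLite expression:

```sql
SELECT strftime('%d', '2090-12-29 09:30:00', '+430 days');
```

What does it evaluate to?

03

First apply '+430 days': 2090-12-29 09:30:00 → 2092-03-03 09:30:00.
`%d` extracts the 2-digit day of month: 03.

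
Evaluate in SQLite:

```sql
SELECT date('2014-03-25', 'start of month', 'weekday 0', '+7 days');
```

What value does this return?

2014-03-09

`start of month` rewinds 2014-03-25 to 2014-03-01.
`weekday 0` advances to the next Sunday; 2014-03-01 is a Saturday, so it moves forward to 2014-03-02.
Advancing 7 more days within March lands on 2014-03-09.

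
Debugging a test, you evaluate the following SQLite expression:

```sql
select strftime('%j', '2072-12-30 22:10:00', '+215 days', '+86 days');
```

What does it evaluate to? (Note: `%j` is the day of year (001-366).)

300

First apply '+215 days', '+86 days': 2072-12-30 22:10:00 → 2073-10-27 22:10:00.
Day-of-year for 2073-10-27: days since 2073-01-01 inclusive = 300, zero-padded to 300.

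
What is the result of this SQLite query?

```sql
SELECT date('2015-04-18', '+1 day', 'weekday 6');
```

2015-04-25

Advancing 1 more day within April lands on 2015-04-19.
`weekday 6` advances to the next Saturday; 2015-04-19 is a Sunday, so it moves forward to 2015-04-25.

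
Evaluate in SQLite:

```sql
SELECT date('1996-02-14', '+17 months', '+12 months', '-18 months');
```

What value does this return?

1997-01-14

Adding +17 months to 1996-02-14 gives 1997-07-14.
Adding +12 months to 1997-07-14 gives 1998-07-14.
Adding -18 months to 1998-07-14 gives 1997-01-14.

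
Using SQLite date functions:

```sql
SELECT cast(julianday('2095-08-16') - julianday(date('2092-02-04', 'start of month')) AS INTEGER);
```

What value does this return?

`start of month` rewinds 2092-02-04 to 2092-02-01.
28 days remain in February 2092 after the 1st (29 − 1).
Full months from March 2092 through July 2095 contribute their day counts.
Then 16 days into August 2095.
Total: 28 + 31 + 30 + 31 + 30 + 31 + 31 + 30 + 31 + 30 + 31 + 31 + 28 + 31 + 30 + 31 + 30 + 31 + 31 + 30 + 31 + 30 + 31 + 31 + 28 + 31 + 30 + 31 + 30 + 31 + 31 + 30 + 31 + 30 + 31 + 31 + 28 + 31 + 30 + 31 + 30 + 31 + 16 = 1292.

1292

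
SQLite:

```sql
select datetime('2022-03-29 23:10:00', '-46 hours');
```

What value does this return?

-46 hours from 2022-03-29 23:10:00 is 2022-03-28 01:10:00 (crosses midnight).

2022-03-28 01:10:00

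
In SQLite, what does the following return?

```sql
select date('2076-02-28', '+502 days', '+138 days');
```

Applying '+502 days' to 2076-02-28: counting 502 days forward gives 2077-07-14.
Applying '+138 days' to 2077-07-14: counting 138 days forward gives 2077-11-29.

2077-11-29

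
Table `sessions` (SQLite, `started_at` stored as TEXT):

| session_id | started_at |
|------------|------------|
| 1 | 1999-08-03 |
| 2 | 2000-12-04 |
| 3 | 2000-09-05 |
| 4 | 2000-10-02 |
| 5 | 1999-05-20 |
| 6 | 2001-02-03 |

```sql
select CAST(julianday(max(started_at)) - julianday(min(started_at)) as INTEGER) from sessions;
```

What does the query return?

MIN = 1999-05-20, MAX = 2001-02-03.
11 days remain in May 1999 after the 20th (31 − 20).
Full months from June 1999 through January 2001 contribute their day counts.
Then 3 days into February 2001.
Total: 11 + 30 + 31 + 31 + 30 + 31 + 30 + 31 + 31 + 29 + 31 + 30 + 31 + 30 + 31 + 31 + 30 + 31 + 30 + 31 + 31 + 3 = 625.

625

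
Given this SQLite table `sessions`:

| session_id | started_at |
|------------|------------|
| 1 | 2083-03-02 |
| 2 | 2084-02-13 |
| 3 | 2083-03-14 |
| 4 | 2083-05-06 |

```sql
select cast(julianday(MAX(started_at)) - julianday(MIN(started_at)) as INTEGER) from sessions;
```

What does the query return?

MIN = 2083-03-02, MAX = 2084-02-13.
29 days remain in March 2083 after the 2nd (31 − 2).
Full months from April 2083 through January 2084 contribute their day counts.
Then 13 days into February 2084.
Total: 29 + 30 + 31 + 30 + 31 + 31 + 30 + 31 + 30 + 31 + 31 + 13 = 348.

348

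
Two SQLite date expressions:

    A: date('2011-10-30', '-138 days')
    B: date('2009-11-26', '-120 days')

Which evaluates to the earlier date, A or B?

B

A = 2011-06-14.
B = 2009-07-29.
B is earlier.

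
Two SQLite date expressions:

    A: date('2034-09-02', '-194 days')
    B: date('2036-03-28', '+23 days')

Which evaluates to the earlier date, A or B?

A = 2034-02-20.
B = 2036-04-20.
A is earlier.

A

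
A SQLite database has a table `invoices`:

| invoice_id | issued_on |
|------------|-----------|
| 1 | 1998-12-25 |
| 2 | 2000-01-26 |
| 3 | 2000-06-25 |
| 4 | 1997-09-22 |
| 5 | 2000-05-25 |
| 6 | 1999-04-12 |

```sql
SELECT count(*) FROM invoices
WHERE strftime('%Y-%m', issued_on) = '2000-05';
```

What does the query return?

Rows with year-month 2000-05: 2000-05-25 → 1.

1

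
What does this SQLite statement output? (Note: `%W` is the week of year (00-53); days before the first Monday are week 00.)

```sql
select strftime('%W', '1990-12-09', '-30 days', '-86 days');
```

33

First apply '-30 days', '-86 days': 1990-12-09 → 1990-08-15.
1990-08-15 is a Wednesday. SQLite's %W counts Mondays since the year started; the result is 33.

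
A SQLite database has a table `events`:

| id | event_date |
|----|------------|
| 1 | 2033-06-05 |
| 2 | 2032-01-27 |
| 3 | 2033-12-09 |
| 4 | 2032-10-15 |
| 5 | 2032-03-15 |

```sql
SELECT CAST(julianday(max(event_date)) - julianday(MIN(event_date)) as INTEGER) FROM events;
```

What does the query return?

MIN = 2032-01-27, MAX = 2033-12-09.
4 days remain in January 2032 after the 27th (31 − 27).
Full months from February 2032 through November 2033 contribute their day counts.
Then 9 days into December 2033.
Total: 4 + 29 + 31 + 30 + 31 + 30 + 31 + 31 + 30 + 31 + 30 + 31 + 31 + 28 + 31 + 30 + 31 + 30 + 31 + 31 + 30 + 31 + 30 + 9 = 682.

682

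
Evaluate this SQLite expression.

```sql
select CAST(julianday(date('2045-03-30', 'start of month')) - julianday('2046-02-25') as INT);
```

-361

`start of month` rewinds 2045-03-30 to 2045-03-01.
30 days remain in March 2045 after the 1st (31 − 1).
Full months from April 2045 through January 2046 contribute their day counts.
Then 25 days into February 2046.
Total: 30 + 30 + 31 + 30 + 31 + 31 + 30 + 31 + 30 + 31 + 31 + 25 = 361.
The subtraction is earlier − later, so the result is −361 → -361.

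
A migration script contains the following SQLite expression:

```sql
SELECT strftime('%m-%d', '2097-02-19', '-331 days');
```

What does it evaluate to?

03-25

First apply '-331 days': 2097-02-19 → 2096-03-25.
`%m-%d` extracts the month-day: 03-25.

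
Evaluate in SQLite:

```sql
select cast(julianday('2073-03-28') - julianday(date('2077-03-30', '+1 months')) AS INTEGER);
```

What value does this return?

Adding +1 month to 2077-03-30 gives 2077-04-30.
3 days remain in March 2073 after the 28th (31 − 28).
Full months from April 2073 through March 2077 contribute their day counts.
Then 30 days into April 2077.
Total: 3 + 30 + 31 + 30 + 31 + 31 + 30 + 31 + 30 + 31 + 31 + 28 + 31 + 30 + 31 + 30 + 31 + 31 + 30 + 31 + 30 + 31 + 31 + 28 + 31 + 30 + 31 + 30 + 31 + 31 + 30 + 31 + 30 + 31 + 31 + 29 + 31 + 30 + 31 + 30 + 31 + 31 + 30 + 31 + 30 + 31 + 31 + 28 + 31 + 30 = 1494.
The subtraction is earlier − later, so the result is −1494 → -1494.

-1494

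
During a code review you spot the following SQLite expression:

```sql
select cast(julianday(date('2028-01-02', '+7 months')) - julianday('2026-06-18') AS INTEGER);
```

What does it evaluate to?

Adding +7 months to 2028-01-02 gives 2028-08-02.
12 days remain in June 2026 after the 18th (30 − 18).
Full months from July 2026 through July 2028 contribute their day counts.
Then 2 days into August 2028.
Total: 12 + 31 + 31 + 30 + 31 + 30 + 31 + 31 + 28 + 31 + 30 + 31 + 30 + 31 + 31 + 30 + 31 + 30 + 31 + 31 + 29 + 31 + 30 + 31 + 30 + 31 + 2 = 776.

776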